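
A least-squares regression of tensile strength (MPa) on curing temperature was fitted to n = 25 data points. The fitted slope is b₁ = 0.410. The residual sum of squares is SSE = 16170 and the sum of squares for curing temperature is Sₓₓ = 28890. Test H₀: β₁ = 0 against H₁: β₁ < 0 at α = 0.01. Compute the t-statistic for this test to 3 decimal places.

t = 2.628

MSE = SSE/(n − 2) = 16170/23 = 703.043.
SE(b₁) = √(MSE/Sₓₓ) = √(703.043/28890) = 0.155997.
t = 0.410 / 0.155997 = 2.628.
df = n − 2 = 23.
One-sided p ≈ 0.9925, which is ≥ 0.01, so fail to reject H₀.
The data do not give significant evidence that the true slope on curing temperature is negative.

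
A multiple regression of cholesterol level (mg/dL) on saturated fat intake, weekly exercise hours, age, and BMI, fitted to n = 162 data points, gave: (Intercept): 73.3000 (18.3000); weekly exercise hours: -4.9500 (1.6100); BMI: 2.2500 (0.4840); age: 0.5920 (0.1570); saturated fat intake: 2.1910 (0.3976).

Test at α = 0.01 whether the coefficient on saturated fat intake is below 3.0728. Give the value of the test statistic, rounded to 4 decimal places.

t = -2.2178

Read off: b = 2.1910, SE = 0.3976 for saturated fat intake.
H₀: β₁ = 3.0728 vs H₁: β₁ < 3.0728.
t = (2.1910 − 3.0728) / 0.3976 = -2.2178.
df = n − k − 1 = 162 − 4 − 1 = 157.
One-sided p ≈ 0.0140, which is ≥ 0.01, so fail to reject H₀.
The data do not give significant evidence that the true slope on saturated fat intake is below 3.0728 mg/dL per unit, holding the other predictors fixed.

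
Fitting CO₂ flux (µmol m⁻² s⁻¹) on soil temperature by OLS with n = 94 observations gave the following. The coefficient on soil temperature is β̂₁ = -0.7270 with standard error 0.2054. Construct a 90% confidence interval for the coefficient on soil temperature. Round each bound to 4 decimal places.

(-1.0683, -0.3857)

df = n − 2 = 94 − 2 = 92.
t* = t_{0.05, 92} = 1.661585.
Margin = t* × SE = 1.661585 × 0.2054 = 0.341290.
CI: -0.7270 ± 0.341290 → (-1.0683, -0.3857).
With 90% confidence, each one-unit increase in soil temperature is associated with a change of between -1.0683 and -0.3857 µmol m⁻² s⁻¹ in CO₂ flux.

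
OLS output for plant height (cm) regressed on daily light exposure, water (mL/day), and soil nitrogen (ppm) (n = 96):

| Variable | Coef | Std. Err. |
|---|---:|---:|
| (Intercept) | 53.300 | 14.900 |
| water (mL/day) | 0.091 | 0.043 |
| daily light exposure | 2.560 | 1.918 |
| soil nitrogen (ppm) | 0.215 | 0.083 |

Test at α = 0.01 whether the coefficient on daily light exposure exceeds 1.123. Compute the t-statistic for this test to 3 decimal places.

Read off: b = 2.560, SE = 1.918 for daily light exposure.
H₀: β₁ = 1.123 vs H₁: β₁ > 1.123.
t = (2.560 − 1.123) / 1.918 = 0.749.
df = n − k − 1 = 96 − 3 − 1 = 92.
One-sided p ≈ 0.2278, which is ≥ 0.01, so fail to reject H₀.
The data do not give significant evidence that the true slope on daily light exposure exceeds 1.123 cm per unit, holding the other predictors fixed.

t = 0.749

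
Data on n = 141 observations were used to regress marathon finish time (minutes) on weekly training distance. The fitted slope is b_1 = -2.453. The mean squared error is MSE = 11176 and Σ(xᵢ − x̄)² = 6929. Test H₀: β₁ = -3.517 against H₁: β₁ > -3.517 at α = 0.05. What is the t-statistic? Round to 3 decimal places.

t = 0.838

SE(b_1) = √(MSE/Sₓₓ) = √(11176/6929) = 1.27001.
t = (-2.453 − (-3.517)) / 1.27001 = 0.838.
df = n − 2 = 139.
One-sided p ≈ 0.2018, which is ≥ 0.05, so fail to reject H₀.
The data do not give significant evidence that the true slope on weekly training distance exceeds -3.517 minutes per unit.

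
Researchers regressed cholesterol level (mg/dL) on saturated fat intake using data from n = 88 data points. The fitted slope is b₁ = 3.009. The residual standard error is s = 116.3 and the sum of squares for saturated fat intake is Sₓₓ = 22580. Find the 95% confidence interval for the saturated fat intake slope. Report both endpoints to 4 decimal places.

(1.4704, 4.5476)

SE(b₁) = s/√Sₓₓ = 116.3/√22580 = 0.773959.
df = n − 2 = 86.
t* = t_{0.025, 86} = 1.987934.
Margin = t* × SE = 1.987934 × 0.773959 = 1.538579.
CI: 3.009 ± 1.538579 → (1.4704, 4.5476).
With 95% confidence, each one-unit increase in saturated fat intake is associated with a change of between 1.4704 and 4.5476 mg/dL in cholesterol level.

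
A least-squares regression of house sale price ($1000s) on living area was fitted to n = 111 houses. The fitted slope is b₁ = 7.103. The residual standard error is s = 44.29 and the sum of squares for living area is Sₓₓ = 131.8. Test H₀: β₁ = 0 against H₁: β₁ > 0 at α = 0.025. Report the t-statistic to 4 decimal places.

SE(b₁) = s/√Sₓₓ = 44.29/√131.8 = 3.85787.
t = 7.103 / 3.85787 = 1.8412.
df = n − 2 = 109.
One-sided p ≈ 0.0342, which is ≥ 0.025, so fail to reject H₀.
The data do not give significant evidence that the true slope on living area is positive.

t = 1.8412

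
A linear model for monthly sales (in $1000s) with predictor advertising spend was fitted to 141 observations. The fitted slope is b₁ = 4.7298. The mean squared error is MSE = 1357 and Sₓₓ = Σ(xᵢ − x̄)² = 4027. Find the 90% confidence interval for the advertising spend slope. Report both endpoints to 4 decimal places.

SE(b₁) = √(MSE/Sₓₓ) = √(1357/4027) = 0.580496.
df = n − 2 = 139.
t* = t_{0.05, 139} = 1.65589.
Margin = t* × SE = 1.65589 × 0.580496 = 0.961237.
CI: 4.7298 ± 0.961237 → (3.7686, 5.6910).
With 90% confidence, each one-unit increase in advertising spend is associated with a change of between 3.7686 and 5.6910 $1000s in monthly sales.

(3.7686, 5.6910)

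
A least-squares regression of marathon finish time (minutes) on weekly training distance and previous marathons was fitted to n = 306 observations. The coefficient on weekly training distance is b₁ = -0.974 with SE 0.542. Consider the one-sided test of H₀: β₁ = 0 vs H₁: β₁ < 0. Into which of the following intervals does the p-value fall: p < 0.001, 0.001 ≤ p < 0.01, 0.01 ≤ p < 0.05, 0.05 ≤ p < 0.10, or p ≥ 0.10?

t = -0.974 / 0.542 = -1.797.
df = n − k − 1 = 306 − 2 − 1 = 303.
One-sided p = P(T_{303} < t) ≈ 0.0367.
So 0.01 ≤ p < 0.05.

0.01 ≤ p < 0.05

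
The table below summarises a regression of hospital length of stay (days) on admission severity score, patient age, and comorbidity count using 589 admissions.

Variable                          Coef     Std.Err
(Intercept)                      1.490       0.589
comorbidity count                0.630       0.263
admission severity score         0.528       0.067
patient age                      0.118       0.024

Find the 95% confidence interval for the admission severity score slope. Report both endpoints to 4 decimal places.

Read off: b = 0.528, SE = 0.067 for admission severity score.
df = n − k − 1 = 589 − 3 − 1 = 585.
t* = t_{0.025, 585} = 1.964027.
Margin = t* × SE = 1.964027 × 0.067 = 0.131590.
CI: 0.528 ± 0.131590 → (0.3964, 0.6596).

(0.3964, 0.6596)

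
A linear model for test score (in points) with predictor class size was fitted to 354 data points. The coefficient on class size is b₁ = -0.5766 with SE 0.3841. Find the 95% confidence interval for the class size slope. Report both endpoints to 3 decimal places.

(-1.332, 0.179)

df = n − 2 = 354 − 2 = 352.
t* = t_{0.025, 352} = 1.966726.
Margin = t* × SE = 1.966726 × 0.3841 = 0.75542.
CI: -0.5766 ± 0.75542 → (-1.332, 0.179).
With 95% confidence, each one-unit increase in class size is associated with a change of between -1.332 and 0.179 points in test score.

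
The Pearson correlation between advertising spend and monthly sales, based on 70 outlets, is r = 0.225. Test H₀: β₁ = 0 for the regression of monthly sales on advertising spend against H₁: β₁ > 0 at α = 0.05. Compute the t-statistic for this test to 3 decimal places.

t = 1.904

t = r·√(n − 2)/√(1 − r²) = 0.225·√68/√0.949375 = 1.904.
df = n − 2 = 68.
One-sided p ≈ 0.0306, which is < 0.05, so reject H₀.
There is evidence of a linear association between advertising spend and monthly sales.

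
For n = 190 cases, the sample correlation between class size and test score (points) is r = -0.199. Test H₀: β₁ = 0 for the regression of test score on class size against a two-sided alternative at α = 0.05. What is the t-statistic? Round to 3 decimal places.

t = r·√(n − 2)/√(1 − r²) = -0.199·√188/√0.960399 = -2.784.
df = n − 2 = 188.
Two-sided p ≈ 0.0059, which is < 0.05, so reject H₀.
There is evidence of a linear association between class size and test score.

t = -2.784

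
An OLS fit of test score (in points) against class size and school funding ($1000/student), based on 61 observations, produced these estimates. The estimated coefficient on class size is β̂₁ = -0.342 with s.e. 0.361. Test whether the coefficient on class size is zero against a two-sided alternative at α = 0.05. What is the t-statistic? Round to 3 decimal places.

H₀: β₁ = 0 vs H₁: β₁ ≠ 0.
t = (β̂₁ − β₁⁰)/SE = -0.342 / 0.361 = -0.947.
df = n − k − 1 = 61 − 2 − 1 = 58.
Two-sided p ≈ 0.3474, which is ≥ 0.05, so fail to reject H₀.
The data do not give significant evidence of an association between class size and test score, after adjusting for the other predictors.

t = -0.947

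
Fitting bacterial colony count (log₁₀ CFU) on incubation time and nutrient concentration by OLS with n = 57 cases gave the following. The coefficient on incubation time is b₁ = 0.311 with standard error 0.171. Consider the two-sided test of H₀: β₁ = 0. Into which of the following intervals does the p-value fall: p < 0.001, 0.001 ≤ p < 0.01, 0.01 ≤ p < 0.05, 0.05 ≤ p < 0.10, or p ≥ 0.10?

t = 0.311 / 0.171 = 1.819.
df = n − k − 1 = 57 − 2 − 1 = 54.
Two-sided p = 2·P(T_{54} > |t|) ≈ 0.0745.
So 0.05 ≤ p < 0.10.

0.05 ≤ p < 0.10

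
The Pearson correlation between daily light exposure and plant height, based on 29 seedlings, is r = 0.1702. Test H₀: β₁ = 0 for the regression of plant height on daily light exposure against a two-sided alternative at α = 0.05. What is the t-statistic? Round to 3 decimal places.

t = r·√(n − 2)/√(1 − r²) = 0.1702·√27/√0.971032 = 0.897.
df = n − 2 = 27.
Two-sided p ≈ 0.3774, which is ≥ 0.05, so fail to reject H₀.
The data do not give significant evidence of a linear association between daily light exposure and plant height.

t = 0.897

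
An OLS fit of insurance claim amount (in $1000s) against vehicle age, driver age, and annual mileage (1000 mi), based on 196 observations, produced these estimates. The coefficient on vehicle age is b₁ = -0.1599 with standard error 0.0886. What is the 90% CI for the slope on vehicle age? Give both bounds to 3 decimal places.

(-0.306, -0.013)

df = n − k − 1 = 196 − 3 − 1 = 192.
t* = t_{0.05, 192} = 1.652829.
Margin = t* × SE = 1.652829 × 0.0886 = 0.14644.
CI: -0.1599 ± 0.14644 → (-0.306, -0.013).
With 90% confidence, each one-unit increase in vehicle age is associated with a change of between -0.306 and -0.013 $1000s in insurance claim amount, holding the other predictors fixed.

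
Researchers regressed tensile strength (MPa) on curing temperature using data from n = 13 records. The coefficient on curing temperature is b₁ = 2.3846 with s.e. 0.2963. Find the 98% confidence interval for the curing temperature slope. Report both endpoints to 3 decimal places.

(1.579, 3.190)

df = n − 2 = 13 − 2 = 11.
t* = t_{0.01, 11} = 2.718079.
Margin = t* × SE = 2.718079 × 0.2963 = 0.80537.
CI: 2.3846 ± 0.80537 → (1.579, 3.190).
With 98% confidence, each one-unit increase in curing temperature is associated with a change of between 1.579 and 3.190 MPa in tensile strength.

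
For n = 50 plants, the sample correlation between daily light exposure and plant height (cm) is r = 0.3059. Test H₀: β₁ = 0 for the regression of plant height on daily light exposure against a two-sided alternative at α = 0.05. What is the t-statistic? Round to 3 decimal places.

t = r·√(n − 2)/√(1 − r²) = 0.3059·√48/√0.906425 = 2.226.
df = n − 2 = 48.
Two-sided p ≈ 0.0307, which is < 0.05, so reject H₀.
There is evidence of a linear association between daily light exposure and plant height.

t = 2.226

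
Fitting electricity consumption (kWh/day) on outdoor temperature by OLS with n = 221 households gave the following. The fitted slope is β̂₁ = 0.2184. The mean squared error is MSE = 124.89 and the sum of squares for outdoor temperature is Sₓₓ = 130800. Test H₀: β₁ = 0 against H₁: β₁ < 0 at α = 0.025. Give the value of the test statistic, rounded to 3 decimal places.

t = 7.068

SE(β̂₁) = √(MSE/Sₓₓ) = √(124.89/130800) = 0.0309001.
t = 0.2184 / 0.0309001 = 7.068.
df = n − 2 = 219.
One-sided p ≈ 1.0000, which is ≥ 0.025, so fail to reject H₀.
The data do not give significant evidence that the true slope on outdoor temperature is negative.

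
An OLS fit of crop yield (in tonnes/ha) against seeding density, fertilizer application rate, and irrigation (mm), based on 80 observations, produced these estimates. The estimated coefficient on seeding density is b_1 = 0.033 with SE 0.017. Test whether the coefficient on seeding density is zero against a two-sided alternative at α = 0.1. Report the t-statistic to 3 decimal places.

t = 1.941

H₀: β₁ = 0 vs H₁: β₁ ≠ 0.
t = (b_1 − β₁⁰)/SE = 0.033 / 0.017 = 1.941.
df = n − k − 1 = 80 − 3 − 1 = 76.
Two-sided p ≈ 0.0559, which is < 0.1, so reject H₀.
There is evidence that seeding density is associated with crop yield, holding the other predictors fixed.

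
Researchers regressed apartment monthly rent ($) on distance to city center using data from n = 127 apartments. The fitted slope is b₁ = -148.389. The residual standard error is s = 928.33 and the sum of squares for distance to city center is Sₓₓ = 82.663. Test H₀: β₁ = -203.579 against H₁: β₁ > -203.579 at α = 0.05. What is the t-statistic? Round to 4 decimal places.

SE(b₁) = s/√Sₓₓ = 928.33/√82.663 = 102.105.
t = (-148.389 − (-203.579)) / 102.105 = 0.5405.
df = n − 2 = 125.
One-sided p ≈ 0.2949, which is ≥ 0.05, so fail to reject H₀.
The data do not give significant evidence that the true slope on distance to city center exceeds -203.579 $ per unit.

t = 0.5405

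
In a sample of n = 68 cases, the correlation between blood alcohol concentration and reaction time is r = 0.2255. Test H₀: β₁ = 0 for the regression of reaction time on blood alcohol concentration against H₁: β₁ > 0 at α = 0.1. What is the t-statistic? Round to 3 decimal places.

t = 1.880

t = r·√(n − 2)/√(1 − r²) = 0.2255·√66/√0.94915 = 1.880.
df = n − 2 = 66.
One-sided p ≈ 0.0322, which is < 0.1, so reject H₀.
There is evidence of a linear association between blood alcohol concentration and reaction time.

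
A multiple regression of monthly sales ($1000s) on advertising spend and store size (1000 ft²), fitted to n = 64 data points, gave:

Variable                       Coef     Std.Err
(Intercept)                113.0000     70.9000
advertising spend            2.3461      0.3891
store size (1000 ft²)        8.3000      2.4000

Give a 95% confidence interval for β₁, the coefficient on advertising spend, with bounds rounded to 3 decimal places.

(1.568, 3.124)

Read off: b = 2.3461, SE = 0.3891 for advertising spend.
df = n − k − 1 = 64 − 2 − 1 = 61.
t* = t_{0.025, 61} = 1.999624.
Margin = t* × SE = 1.999624 × 0.3891 = 0.77805.
CI: 2.3461 ± 0.77805 → (1.568, 3.124).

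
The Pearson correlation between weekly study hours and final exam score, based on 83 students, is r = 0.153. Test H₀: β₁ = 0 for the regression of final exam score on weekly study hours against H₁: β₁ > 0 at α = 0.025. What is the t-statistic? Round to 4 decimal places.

t = r·√(n − 2)/√(1 − r²) = 0.153·√81/√0.976591 = 1.3934.
df = n − 2 = 81.
One-sided p ≈ 0.0837, which is ≥ 0.025, so fail to reject H₀.
The data do not give significant evidence of a linear association between weekly study hours and final exam score.

t = 1.3934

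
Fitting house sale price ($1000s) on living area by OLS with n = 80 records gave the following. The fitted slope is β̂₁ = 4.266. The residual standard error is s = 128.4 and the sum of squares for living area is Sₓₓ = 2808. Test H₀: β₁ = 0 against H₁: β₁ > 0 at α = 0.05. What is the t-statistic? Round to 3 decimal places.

SE(β̂₁) = s/√Sₓₓ = 128.4/√2808 = 2.42307.
t = 4.266 / 2.42307 = 1.761.
df = n − 2 = 78.
One-sided p ≈ 0.0411, which is < 0.05, so reject H₀.
There is evidence that the true slope on living area is positive.

t = 1.761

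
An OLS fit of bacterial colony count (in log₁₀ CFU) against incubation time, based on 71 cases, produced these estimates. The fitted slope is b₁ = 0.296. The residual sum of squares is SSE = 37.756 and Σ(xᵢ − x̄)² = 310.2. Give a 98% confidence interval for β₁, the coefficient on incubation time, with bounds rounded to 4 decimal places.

(0.1960, 0.3960)

MSE = SSE/(n − 2) = 37.756/69 = 0.547188.
SE(b₁) = √(MSE/Sₓₓ) = √(0.547188/310.2) = 0.0419998.
df = n − 2 = 69.
t* = t_{0.01, 69} = 2.381615.
Margin = t* × SE = 2.381615 × 0.0419998 = 0.100027.
CI: 0.296 ± 0.100027 → (0.1960, 0.3960).
With 98% confidence, each one-unit increase in incubation time is associated with a change of between 0.1960 and 0.3960 log₁₀ CFU in bacterial colony count.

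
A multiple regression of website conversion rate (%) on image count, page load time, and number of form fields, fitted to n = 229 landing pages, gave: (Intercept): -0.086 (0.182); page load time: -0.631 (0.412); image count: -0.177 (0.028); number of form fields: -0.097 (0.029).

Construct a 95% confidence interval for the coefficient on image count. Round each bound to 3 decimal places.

(-0.232, -0.122)

Read off: b = -0.177, SE = 0.028 for image count.
df = n − k − 1 = 229 − 3 − 1 = 225.
t* = t_{0.025, 225} = 1.970563.
Margin = t* × SE = 1.970563 × 0.028 = 0.05518.
CI: -0.177 ± 0.05518 → (-0.232, -0.122).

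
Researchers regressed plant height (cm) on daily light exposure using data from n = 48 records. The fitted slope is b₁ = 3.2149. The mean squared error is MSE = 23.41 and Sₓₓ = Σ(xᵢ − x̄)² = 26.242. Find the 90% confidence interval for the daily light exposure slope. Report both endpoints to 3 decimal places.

(1.629, 4.800)

SE(b₁) = √(MSE/Sₓₓ) = √(23.41/26.242) = 0.944501.
df = n − 2 = 46.
t* = t_{0.05, 46} = 1.67866.
Margin = t* × SE = 1.67866 × 0.944501 = 1.58550.
CI: 3.2149 ± 1.58550 → (1.629, 4.800).
With 90% confidence, each one-unit increase in daily light exposure is associated with a change of between 1.629 and 4.800 cm in plant height.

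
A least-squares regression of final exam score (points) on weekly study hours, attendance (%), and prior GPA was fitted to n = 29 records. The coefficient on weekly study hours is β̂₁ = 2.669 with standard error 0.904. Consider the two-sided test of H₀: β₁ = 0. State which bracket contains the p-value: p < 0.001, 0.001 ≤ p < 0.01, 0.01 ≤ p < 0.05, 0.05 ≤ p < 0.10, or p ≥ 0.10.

t = 2.669 / 0.904 = 2.952.
df = n − k − 1 = 29 − 3 − 1 = 25.
Two-sided p = 2·P(T_{25} > |t|) ≈ 0.0068.
So 0.001 ≤ p < 0.01.

0.001 ≤ p < 0.01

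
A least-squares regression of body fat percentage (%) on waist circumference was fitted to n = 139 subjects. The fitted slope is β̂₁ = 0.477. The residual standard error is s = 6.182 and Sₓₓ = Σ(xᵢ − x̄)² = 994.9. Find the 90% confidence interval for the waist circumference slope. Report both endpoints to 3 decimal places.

(0.152, 0.802)

SE(β̂₁) = s/√Sₓₓ = 6.182/√994.9 = 0.195992.
df = n − 2 = 137.
t* = t_{0.05, 137} = 1.656052.
Margin = t* × SE = 1.656052 × 0.195992 = 0.32457.
CI: 0.477 ± 0.32457 → (0.152, 0.802).
With 90% confidence, each one-unit increase in waist circumference is associated with a change of between 0.152 and 0.802 % in body fat percentage.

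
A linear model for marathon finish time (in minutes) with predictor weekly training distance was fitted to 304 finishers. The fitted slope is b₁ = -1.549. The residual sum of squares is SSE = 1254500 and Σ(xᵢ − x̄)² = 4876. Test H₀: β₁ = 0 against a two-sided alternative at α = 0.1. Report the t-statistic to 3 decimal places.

t = -1.678

MSE = SSE/(n − 2) = 1254500/302 = 4153.97.
SE(b₁) = √(MSE/Sₓₓ) = √(4153.97/4876) = 0.922996.
t = -1.549 / 0.922996 = -1.678.
df = n − 2 = 302.
Two-sided p ≈ 0.0943, which is < 0.1, so reject H₀.
There is evidence that weekly training distance is associated with marathon finish time.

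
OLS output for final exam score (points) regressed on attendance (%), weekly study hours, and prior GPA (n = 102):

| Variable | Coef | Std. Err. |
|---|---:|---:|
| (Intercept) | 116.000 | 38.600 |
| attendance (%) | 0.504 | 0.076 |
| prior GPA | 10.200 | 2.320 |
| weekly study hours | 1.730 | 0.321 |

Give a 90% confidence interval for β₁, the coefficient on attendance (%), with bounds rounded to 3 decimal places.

(0.378, 0.630)

Read off: b = 0.504, SE = 0.076 for attendance (%).
df = n − k − 1 = 102 − 3 − 1 = 98.
t* = t_{0.05, 98} = 1.660551.
Margin = t* × SE = 1.660551 × 0.076 = 0.12620.
CI: 0.504 ± 0.12620 → (0.378, 0.630).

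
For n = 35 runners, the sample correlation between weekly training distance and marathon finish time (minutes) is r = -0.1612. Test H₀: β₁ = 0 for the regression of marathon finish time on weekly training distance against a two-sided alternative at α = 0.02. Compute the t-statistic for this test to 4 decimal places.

t = r·√(n − 2)/√(1 − r²) = -0.1612·√33/√0.974015 = -0.9383.
df = n − 2 = 33.
Two-sided p ≈ 0.3549, which is ≥ 0.02, so fail to reject H₀.
The data do not give significant evidence of a linear association between weekly training distance and marathon finish time.

t = -0.9383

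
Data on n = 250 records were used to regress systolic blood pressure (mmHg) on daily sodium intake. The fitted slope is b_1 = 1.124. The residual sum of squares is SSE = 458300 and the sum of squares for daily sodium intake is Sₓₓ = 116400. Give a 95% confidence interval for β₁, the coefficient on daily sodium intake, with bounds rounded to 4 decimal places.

(0.8758, 1.3722)

MSE = SSE/(n − 2) = 458300/248 = 1847.98.
SE(b_1) = √(MSE/Sₓₓ) = √(1847.98/116400) = 0.126001.
df = n − 2 = 248.
t* = t_{0.025, 248} = 1.969576.
Margin = t* × SE = 1.969576 × 0.126001 = 0.248168.
CI: 1.124 ± 0.248168 → (0.8758, 1.3722).
With 95% confidence, each one-unit increase in daily sodium intake is associated with a change of between 0.8758 and 1.3722 mmHg in systolic blood pressure.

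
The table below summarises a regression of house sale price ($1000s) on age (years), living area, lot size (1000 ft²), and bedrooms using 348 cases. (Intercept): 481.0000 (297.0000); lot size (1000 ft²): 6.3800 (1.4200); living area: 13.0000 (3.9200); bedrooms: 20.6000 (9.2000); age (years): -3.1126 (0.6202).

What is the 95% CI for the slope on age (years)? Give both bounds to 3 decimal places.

Read off: b = -3.1126, SE = 0.6202 for age (years).
df = n − k − 1 = 348 − 4 − 1 = 343.
t* = t_{0.025, 343} = 1.966904.
Margin = t* × SE = 1.966904 × 0.6202 = 1.21987.
CI: -3.1126 ± 1.21987 → (-4.332, -1.893).

(-4.332, -1.893)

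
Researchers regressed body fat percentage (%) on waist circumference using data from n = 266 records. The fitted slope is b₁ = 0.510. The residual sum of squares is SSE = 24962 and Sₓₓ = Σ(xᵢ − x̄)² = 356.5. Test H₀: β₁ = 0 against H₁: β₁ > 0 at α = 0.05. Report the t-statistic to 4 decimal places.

t = 0.9903

MSE = SSE/(n − 2) = 24962/264 = 94.553.
SE(b₁) = √(MSE/Sₓₓ) = √(94.553/356.5) = 0.515001.
t = 0.510 / 0.515001 = 0.9903.
df = n − 2 = 264.
One-sided p ≈ 0.1615, which is ≥ 0.05, so fail to reject H₀.
The data do not give significant evidence that the true slope on waist circumference is positive.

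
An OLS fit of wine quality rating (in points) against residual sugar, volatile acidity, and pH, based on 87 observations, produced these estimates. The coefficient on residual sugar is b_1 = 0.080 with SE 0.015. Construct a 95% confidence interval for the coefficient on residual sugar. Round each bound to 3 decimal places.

(0.050, 0.110)

df = n − k − 1 = 87 − 3 − 1 = 83.
t* = t_{0.025, 83} = 1.98896.
Margin = t* × SE = 1.98896 × 0.015 = 0.02983.
CI: 0.080 ± 0.02983 → (0.050, 0.110).
With 95% confidence, each one-unit increase in residual sugar is associated with a change of between 0.050 and 0.110 points in wine quality rating, holding the other predictors fixed.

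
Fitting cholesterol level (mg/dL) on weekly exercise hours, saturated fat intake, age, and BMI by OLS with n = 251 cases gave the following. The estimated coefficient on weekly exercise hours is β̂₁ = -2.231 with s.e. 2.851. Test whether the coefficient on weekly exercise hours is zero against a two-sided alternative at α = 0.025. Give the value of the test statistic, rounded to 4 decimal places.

t = -0.7825

H₀: β₁ = 0 vs H₁: β₁ ≠ 0.
t = (β̂₁ − β₁⁰)/SE = -2.231 / 2.851 = -0.7825.
df = n − k − 1 = 251 − 4 − 1 = 246.
Two-sided p ≈ 0.4347, which is ≥ 0.025, so fail to reject H₀.
The data do not give significant evidence of an association between weekly exercise hours and cholesterol level, after adjusting for the other predictors.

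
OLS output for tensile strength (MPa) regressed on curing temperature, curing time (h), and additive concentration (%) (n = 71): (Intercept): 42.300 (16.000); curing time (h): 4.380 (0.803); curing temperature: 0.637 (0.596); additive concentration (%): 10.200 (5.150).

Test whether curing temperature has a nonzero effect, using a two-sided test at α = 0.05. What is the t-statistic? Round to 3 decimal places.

Read off: b = 0.637, SE = 0.596 for curing temperature.
H₀: β₁ = 0 vs H₁: β₁ ≠ 0.
t = 0.637 / 0.596 = 1.069.
df = n − k − 1 = 71 − 3 − 1 = 67.
Two-sided p ≈ 0.2890, which is ≥ 0.05, so fail to reject H₀.
The data do not give significant evidence of an association between curing temperature and tensile strength, after adjusting for the other predictors.

t = 1.069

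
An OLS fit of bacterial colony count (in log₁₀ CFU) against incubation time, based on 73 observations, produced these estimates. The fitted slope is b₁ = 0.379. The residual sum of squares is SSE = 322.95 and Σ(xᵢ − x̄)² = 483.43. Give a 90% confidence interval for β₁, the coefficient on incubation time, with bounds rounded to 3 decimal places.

MSE = SSE/(n − 2) = 322.95/71 = 4.54859.
SE(b₁) = √(MSE/Sₓₓ) = √(4.54859/483.43) = 0.097.
df = n − 2 = 71.
t* = t_{0.05, 71} = 1.6666.
Margin = t* × SE = 1.6666 × 0.097 = 0.16166.
CI: 0.379 ± 0.16166 → (0.217, 0.541).
With 90% confidence, each one-unit increase in incubation time is associated with a change of between 0.217 and 0.541 log₁₀ CFU in bacterial colony count.

(0.217, 0.541)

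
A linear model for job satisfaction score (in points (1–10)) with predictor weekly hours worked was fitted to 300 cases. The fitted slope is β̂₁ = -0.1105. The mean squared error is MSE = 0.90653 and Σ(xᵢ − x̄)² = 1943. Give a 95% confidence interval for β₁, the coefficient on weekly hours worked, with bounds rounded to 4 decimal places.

SE(β̂₁) = √(MSE/Sₓₓ) = √(0.90653/1943) = 0.0216.
df = n − 2 = 298.
t* = t_{0.025, 298} = 1.967957.
Margin = t* × SE = 1.967957 × 0.0216 = 0.042508.
CI: -0.1105 ± 0.042508 → (-0.1530, -0.0680).
With 95% confidence, each one-unit increase in weekly hours worked is associated with a change of between -0.1530 and -0.0680 points (1–10) in job satisfaction score.

(-0.1530, -0.0680)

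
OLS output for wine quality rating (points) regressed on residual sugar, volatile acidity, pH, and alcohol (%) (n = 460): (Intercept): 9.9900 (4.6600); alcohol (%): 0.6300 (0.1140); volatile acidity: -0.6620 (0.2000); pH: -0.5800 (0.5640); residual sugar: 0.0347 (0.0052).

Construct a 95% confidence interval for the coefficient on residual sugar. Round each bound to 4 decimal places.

Read off: b = 0.0347, SE = 0.0052 for residual sugar.
df = n − k − 1 = 460 − 4 − 1 = 455.
t* = t_{0.025, 455} = 1.965191.
Margin = t* × SE = 1.965191 × 0.0052 = 0.010219.
CI: 0.0347 ± 0.010219 → (0.0245, 0.0449).

(0.0245, 0.0449)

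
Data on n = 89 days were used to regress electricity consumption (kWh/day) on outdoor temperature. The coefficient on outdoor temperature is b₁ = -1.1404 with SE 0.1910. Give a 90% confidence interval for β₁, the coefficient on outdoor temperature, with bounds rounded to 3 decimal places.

df = n − 2 = 89 − 2 = 87.
t* = t_{0.05, 87} = 1.662557.
Margin = t* × SE = 1.662557 × 0.1910 = 0.31755.
CI: -1.1404 ± 0.31755 → (-1.458, -0.823).
With 90% confidence, each one-unit increase in outdoor temperature is associated with a change of between -1.458 and -0.823 kWh/day in electricity consumption.

(-1.458, -0.823)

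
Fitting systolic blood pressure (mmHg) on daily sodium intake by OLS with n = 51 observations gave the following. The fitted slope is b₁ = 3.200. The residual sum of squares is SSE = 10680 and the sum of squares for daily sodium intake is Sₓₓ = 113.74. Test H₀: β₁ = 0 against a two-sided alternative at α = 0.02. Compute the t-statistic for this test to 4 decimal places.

t = 2.3116

MSE = SSE/(n − 2) = 10680/49 = 217.959.
SE(b₁) = √(MSE/Sₓₓ) = √(217.959/113.74) = 1.3843.
t = 3.200 / 1.3843 = 2.3116.
df = n − 2 = 49.
Two-sided p ≈ 0.0250, which is ≥ 0.02, so fail to reject H₀.
The data do not give significant evidence of an association between daily sodium intake and systolic blood pressure.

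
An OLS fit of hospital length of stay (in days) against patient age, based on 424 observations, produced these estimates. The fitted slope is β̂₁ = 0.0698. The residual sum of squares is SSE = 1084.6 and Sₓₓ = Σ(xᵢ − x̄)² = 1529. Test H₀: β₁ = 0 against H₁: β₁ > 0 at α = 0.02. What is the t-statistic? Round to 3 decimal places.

t = 1.702

MSE = SSE/(n − 2) = 1084.6/422 = 2.57014.
SE(β̂₁) = √(MSE/Sₓₓ) = √(2.57014/1529) = 0.0409991.
t = 0.0698 / 0.0409991 = 1.702.
df = n − 2 = 422.
One-sided p ≈ 0.0447, which is ≥ 0.02, so fail to reject H₀.
The data do not give significant evidence that the true slope on patient age is positive.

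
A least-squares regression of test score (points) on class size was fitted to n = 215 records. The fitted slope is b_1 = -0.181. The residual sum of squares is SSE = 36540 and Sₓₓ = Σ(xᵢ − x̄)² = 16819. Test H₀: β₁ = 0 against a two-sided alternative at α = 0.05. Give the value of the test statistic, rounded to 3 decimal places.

t = -1.792

MSE = SSE/(n − 2) = 36540/213 = 171.549.
SE(b_1) = √(MSE/Sₓₓ) = √(171.549/16819) = 0.100994.
t = -0.181 / 0.100994 = -1.792.
df = n − 2 = 213.
Two-sided p ≈ 0.0745, which is ≥ 0.05, so fail to reject H₀.
The data do not give significant evidence of an association between class size and test score.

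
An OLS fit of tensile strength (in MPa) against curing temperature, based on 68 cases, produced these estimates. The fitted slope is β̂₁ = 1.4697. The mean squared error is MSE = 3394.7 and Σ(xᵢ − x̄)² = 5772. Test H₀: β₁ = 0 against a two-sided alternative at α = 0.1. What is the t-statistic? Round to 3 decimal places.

t = 1.916

SE(β̂₁) = √(MSE/Sₓₓ) = √(3394.7/5772) = 0.766898.
t = 1.4697 / 0.766898 = 1.916.
df = n − 2 = 66.
Two-sided p ≈ 0.0596, which is < 0.1, so reject H₀.
There is evidence that curing temperature is associated with tensile strength.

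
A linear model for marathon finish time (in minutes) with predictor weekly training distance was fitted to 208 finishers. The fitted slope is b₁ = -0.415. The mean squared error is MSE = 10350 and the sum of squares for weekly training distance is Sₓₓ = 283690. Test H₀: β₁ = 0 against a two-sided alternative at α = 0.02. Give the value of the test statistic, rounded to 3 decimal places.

SE(b₁) = √(MSE/Sₓₓ) = √(10350/283690) = 0.191007.
t = -0.415 / 0.191007 = -2.173.
df = n − 2 = 206.
Two-sided p ≈ 0.0309, which is ≥ 0.02, so fail to reject H₀.
The data do not give significant evidence of an association between weekly training distance and marathon finish time.

t = -2.173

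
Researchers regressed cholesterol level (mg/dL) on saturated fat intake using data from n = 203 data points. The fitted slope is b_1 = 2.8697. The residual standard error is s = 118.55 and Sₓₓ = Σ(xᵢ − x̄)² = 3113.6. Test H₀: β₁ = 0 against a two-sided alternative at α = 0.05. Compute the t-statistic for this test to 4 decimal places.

SE(b_1) = s/√Sₓₓ = 118.55/√3113.6 = 2.12457.
t = 2.8697 / 2.12457 = 1.3507.
df = n − 2 = 201.
Two-sided p ≈ 0.1783, which is ≥ 0.05, so fail to reject H₀.
The data do not give significant evidence of an association between saturated fat intake and cholesterol level.

t = 1.3507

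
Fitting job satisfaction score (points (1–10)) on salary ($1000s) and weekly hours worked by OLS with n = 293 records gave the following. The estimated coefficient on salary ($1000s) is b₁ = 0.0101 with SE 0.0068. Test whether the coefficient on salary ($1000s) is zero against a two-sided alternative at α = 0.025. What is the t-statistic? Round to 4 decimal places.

H₀: β₁ = 0 vs H₁: β₁ ≠ 0.
t = (b₁ − β₁⁰)/SE = 0.0101 / 0.0068 = 1.4853.
df = n − k − 1 = 293 − 2 − 1 = 290.
Two-sided p ≈ 0.1386, which is ≥ 0.025, so fail to reject H₀.
The data do not give significant evidence of an association between salary ($1000s) and job satisfaction score, after adjusting for the other predictors.

t = 1.4853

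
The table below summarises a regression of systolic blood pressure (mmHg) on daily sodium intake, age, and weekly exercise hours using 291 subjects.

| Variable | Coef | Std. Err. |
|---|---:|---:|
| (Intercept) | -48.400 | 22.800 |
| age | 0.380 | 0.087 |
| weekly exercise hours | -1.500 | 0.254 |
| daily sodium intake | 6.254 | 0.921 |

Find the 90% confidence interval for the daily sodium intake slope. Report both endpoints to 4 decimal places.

Read off: b = 6.254, SE = 0.921 for daily sodium intake.
df = n − k − 1 = 291 − 3 − 1 = 287.
t* = t_{0.05, 287} = 1.65018.
Margin = t* × SE = 1.65018 × 0.921 = 1.519816.
CI: 6.254 ± 1.519816 → (4.7342, 7.7738).

(4.7342, 7.7738)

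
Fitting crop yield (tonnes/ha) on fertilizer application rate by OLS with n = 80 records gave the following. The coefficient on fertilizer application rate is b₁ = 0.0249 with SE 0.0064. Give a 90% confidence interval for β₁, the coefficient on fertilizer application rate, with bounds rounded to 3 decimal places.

df = n − 2 = 80 − 2 = 78.
t* = t_{0.05, 78} = 1.664625.
Margin = t* × SE = 1.664625 × 0.0064 = 0.01065.
CI: 0.0249 ± 0.01065 → (0.014, 0.036).
With 90% confidence, each one-unit increase in fertilizer application rate is associated with a change of between 0.014 and 0.036 tonnes/ha in crop yield.

(0.014, 0.036)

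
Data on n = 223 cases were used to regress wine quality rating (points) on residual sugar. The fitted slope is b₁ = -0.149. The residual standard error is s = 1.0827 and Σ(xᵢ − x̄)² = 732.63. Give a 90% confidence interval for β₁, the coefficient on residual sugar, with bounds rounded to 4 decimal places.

SE(b₁) = s/√Sₓₓ = 1.0827/√732.63 = 0.0400005.
df = n − 2 = 221.
t* = t_{0.05, 221} = 1.651778.
Margin = t* × SE = 1.651778 × 0.0400005 = 0.066072.
CI: -0.149 ± 0.066072 → (-0.2151, -0.0829).
With 90% confidence, each one-unit increase in residual sugar is associated with a change of between -0.2151 and -0.0829 points in wine quality rating.

(-0.2151, -0.0829)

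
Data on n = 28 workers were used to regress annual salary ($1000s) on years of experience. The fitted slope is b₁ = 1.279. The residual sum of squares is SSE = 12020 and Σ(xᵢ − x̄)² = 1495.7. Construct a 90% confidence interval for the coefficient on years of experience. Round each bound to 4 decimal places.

(0.3307, 2.2273)

MSE = SSE/(n − 2) = 12020/26 = 462.308.
SE(b₁) = √(MSE/Sₓₓ) = √(462.308/1495.7) = 0.55596.
df = n − 2 = 26.
t* = t_{0.05, 26} = 1.705618.
Margin = t* × SE = 1.705618 × 0.55596 = 0.948255.
CI: 1.279 ± 0.948255 → (0.3307, 2.2273).
With 90% confidence, each one-unit increase in years of experience is associated with a change of between 0.3307 and 2.2273 $1000s in annual salary.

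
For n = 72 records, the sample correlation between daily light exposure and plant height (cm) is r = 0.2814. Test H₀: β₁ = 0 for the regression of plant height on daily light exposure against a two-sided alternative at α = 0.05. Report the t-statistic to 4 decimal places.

t = 2.4535

t = r·√(n − 2)/√(1 − r²) = 0.2814·√70/√0.920814 = 2.4535.
df = n − 2 = 70.
Two-sided p ≈ 0.0166, which is < 0.05, so reject H₀.
There is evidence of a linear association between daily light exposure and plant height.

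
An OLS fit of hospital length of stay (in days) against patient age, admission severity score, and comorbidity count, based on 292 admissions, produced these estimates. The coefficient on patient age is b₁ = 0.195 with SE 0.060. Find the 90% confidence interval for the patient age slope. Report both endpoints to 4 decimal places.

df = n − k − 1 = 292 − 3 − 1 = 288.
t* = t_{0.05, 288} = 1.650162.
Margin = t* × SE = 1.650162 × 0.060 = 0.099010.
CI: 0.195 ± 0.099010 → (0.0960, 0.2940).
With 90% confidence, each one-unit increase in patient age is associated with a change of between 0.0960 and 0.2940 days in hospital length of stay, holding the other predictors fixed.

(0.0960, 0.2940)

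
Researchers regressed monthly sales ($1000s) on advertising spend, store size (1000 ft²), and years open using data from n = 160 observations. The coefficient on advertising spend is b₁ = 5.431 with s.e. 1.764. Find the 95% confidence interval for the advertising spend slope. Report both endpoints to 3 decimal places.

(1.947, 8.915)

df = n − k − 1 = 160 − 3 − 1 = 156.
t* = t_{0.025, 156} = 1.975288.
Margin = t* × SE = 1.975288 × 1.764 = 3.48441.
CI: 5.431 ± 3.48441 → (1.947, 8.915).
With 95% confidence, each one-unit increase in advertising spend is associated with a change of between 1.947 and 8.915 $1000s in monthly sales, holding the other predictors fixed.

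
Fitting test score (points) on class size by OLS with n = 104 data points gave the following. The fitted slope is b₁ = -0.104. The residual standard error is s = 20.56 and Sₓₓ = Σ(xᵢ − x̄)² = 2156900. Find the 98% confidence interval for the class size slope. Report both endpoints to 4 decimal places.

(-0.1371, -0.0709)

SE(b₁) = s/√Sₓₓ = 20.56/√2156900 = 0.0139994.
df = n − 2 = 102.
t* = t_{0.01, 102} = 2.363464.
Margin = t* × SE = 2.363464 × 0.0139994 = 0.033087.
CI: -0.104 ± 0.033087 → (-0.1371, -0.0709).
With 98% confidence, each one-unit increase in class size is associated with a change of between -0.1371 and -0.0709 points in test score.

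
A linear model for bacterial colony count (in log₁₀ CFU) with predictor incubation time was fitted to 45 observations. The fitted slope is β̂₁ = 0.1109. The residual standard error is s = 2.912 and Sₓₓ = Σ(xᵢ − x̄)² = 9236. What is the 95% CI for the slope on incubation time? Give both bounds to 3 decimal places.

SE(β̂₁) = s/√Sₓₓ = 2.912/√9236 = 0.0303005.
df = n − 2 = 43.
t* = t_{0.025, 43} = 2.016692.
Margin = t* × SE = 2.016692 × 0.0303005 = 0.06111.
CI: 0.1109 ± 0.06111 → (0.050, 0.172).
With 95% confidence, each one-unit increase in incubation time is associated with a change of between 0.050 and 0.172 log₁₀ CFU in bacterial colony count.

(0.050, 0.172)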